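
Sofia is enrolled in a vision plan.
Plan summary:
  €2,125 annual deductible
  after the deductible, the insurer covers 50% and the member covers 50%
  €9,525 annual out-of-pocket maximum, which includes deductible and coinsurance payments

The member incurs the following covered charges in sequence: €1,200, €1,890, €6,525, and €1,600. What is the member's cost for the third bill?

Bill 1, €1,200: fully absorbed by the deductible. Member pays €1,200; OOP now €1,200.
Bill 2, €1,890: deductible takes €925, €965 remains; coinsurance €965 × 50% = €482.50. Cost to member: €1,407.50. OOP to date €2,607.50.
Bill 3, €6,525: 50% coinsurance on €6,525 = €3,262.50. Cost to member: €3,262.50. OOP to date €5,870.

€3,262.50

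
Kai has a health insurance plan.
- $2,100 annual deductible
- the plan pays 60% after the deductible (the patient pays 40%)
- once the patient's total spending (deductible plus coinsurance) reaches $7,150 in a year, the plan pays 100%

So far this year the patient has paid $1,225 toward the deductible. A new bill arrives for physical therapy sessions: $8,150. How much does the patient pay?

$3,785

Deductible still to meet: $2,100 − $1,225 = $875.
That leaves $8,150 − $875 = $7,275 for coinsurance.
Coinsurance: $7,275 × 40% = $2,910.
That puts the patient's cost at $875 + $2,910 = $3,785 before any cap.
Year-to-date out-of-pocket becomes $1,225 + $3,785 = $5,010, still under the $7,150 maximum, so no cap applies.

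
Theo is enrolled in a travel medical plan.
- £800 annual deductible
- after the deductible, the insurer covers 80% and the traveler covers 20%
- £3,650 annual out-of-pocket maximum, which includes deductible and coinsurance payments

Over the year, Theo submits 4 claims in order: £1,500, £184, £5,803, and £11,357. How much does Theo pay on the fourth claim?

Bill 1, £1,500: deductible takes £800, £700 remains; coinsurance £700 × 20% = £140. Cost to traveler: £940. OOP to date £940.
Bill 2, £184: 20% coinsurance on £184 = £36.80. Cost to traveler: £36.80. OOP to date £976.80.
Bill 3, £5,803: deductible already satisfied, so traveler's share is 20% × £5,803 = £1,160.60. Cost to traveler: £1,160.60. OOP to date £2,137.40.
Bill 4, £11,357: deductible already satisfied, so traveler's share is 20% × £11,357 = £2,271.40. Adding that to £2,137.40 gives £4,408.80, past the £3,650 cap; traveler pays only £3,650 − £2,137.40 = £1,512.60.

£1,512.60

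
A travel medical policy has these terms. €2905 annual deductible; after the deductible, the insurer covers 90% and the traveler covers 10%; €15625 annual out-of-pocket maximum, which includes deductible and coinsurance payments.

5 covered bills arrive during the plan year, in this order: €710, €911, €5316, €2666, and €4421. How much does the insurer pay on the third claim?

€3628.80

#1 (€710): entire amount goes to the deductible. Traveler pays €710; OOP now €710. Plan pays €710 − €710 = €0.
#2 (€911): entire amount goes to the deductible. Cost to traveler: €911. OOP to date €1621. Insurer: €911 − €911 = €0.
#3 (€5316): €1284 to deductible, leaving €4032; 10% of €4032 = €403.20. Cost to traveler: €1687.20. OOP to date €3308.20. Insurer: €5316 − €1687.20 = €3628.80.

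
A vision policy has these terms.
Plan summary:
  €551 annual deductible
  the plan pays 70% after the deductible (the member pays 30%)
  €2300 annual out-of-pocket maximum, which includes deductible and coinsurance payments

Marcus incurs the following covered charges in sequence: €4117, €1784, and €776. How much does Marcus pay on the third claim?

#1 (€4117): €551 to deductible, leaving €3566; 30% of €3566 = €1069.80. Member pays €1620.80; OOP now €1620.80.
#2 (€1784): deductible met; 30% of €1784 = €535.20. Member pays €535.20; OOP now €2156.
#3 (€776): 30% coinsurance on €776 = €232.80. OOP would hit €2388.80 > €2300, so the cap limits the member to €2300 − €2156 = €144.

€144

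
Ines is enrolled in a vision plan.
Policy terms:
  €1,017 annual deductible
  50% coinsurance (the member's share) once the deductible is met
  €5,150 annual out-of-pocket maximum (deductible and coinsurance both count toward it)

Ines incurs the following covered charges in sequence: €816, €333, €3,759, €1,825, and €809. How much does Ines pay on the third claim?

€1,879.50

Bill 1, €816: fully absorbed by the deductible. Member owes €816 (running OOP €816).
Bill 2, €333: deductible takes €201, €132 remains; coinsurance €132 × 50% = €66. Cost to member: €267. OOP to date €1,083.
Bill 3, €3,759: deductible already satisfied, so member's share is 50% × €3,759 = €1,879.50. Member pays €1,879.50; OOP now €2,962.50.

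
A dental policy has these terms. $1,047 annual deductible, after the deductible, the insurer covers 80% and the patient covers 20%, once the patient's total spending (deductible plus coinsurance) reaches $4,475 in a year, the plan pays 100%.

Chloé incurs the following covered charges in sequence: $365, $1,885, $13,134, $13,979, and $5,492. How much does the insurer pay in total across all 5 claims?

$30,380

Claim 1 — $365: all of it applies to the deductible. Cost to patient: $365. OOP to date $365. Plan pays $365 − $365 = $0.
Claim 2 — $1,885: $682 to deductible, leaving $1,203; 20% of $1,203 = $240.60. Cost to patient: $922.60. OOP to date $1,287.60. Insurer: $1,885 − $922.60 = $962.40.
Claim 3 — $13,134: deductible met; 20% of $13,134 = $2,626.80. Patient pays $2,626.80; OOP now $3,914.40. Insurer: $13,134 − $2,626.80 = $10,507.20.
Claim 4 — $13,979: 20% coinsurance on $13,979 = $2,795.80. That would push OOP to $6,710.20, over the $4,475 cap, so patient pays $4,475 − $3,914.40 = $560.60. Insurer: $13,979 − $560.60 = $13,418.40.
Claim 5 — $5,492: deductible already satisfied, so patient's share is 20% × $5,492 = $1,098.40. Adding that to $4,475 gives $5,573.40, past the $4,475 cap; patient pays only $4,475 − $4,475 = $0. Plan pays $5,492 − $0 = $5,492.
Insurer total: $0 + $962.40 + $10,507.20 + $13,418.40 + $5,492 = $30,380.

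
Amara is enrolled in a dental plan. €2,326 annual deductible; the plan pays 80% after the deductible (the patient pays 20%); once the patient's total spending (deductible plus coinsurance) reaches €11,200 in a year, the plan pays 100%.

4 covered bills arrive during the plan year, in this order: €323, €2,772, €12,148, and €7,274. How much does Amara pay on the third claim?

#1 (€323): fully absorbed by the deductible. Patient pays €323; OOP now €323.
#2 (€2,772): €2,003 to deductible, leaving €769; coinsurance €769 × 20% = €153.80. Patient owes €2,156.80 (running OOP €2,479.80).
#3 (€12,148): deductible met; 20% of €12,148 = €2,429.60. Patient owes €2,429.60 (running OOP €4,909.40).

€2,429.60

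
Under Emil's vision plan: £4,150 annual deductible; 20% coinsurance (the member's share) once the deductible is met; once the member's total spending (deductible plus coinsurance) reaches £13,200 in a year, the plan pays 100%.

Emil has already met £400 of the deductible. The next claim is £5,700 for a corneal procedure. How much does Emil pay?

£4,140

Remaining deductible: £4,150 − £400 = £3,750.
That leaves £5,700 − £3,750 = £1,950 for coinsurance.
20% of £1,950 = £390 falls to the member.
Member responsibility before any cap: £3,750 + £390 = £4,140.
Cumulative spending £400 + £4,140 = £4,540 stays under the £13,200 maximum.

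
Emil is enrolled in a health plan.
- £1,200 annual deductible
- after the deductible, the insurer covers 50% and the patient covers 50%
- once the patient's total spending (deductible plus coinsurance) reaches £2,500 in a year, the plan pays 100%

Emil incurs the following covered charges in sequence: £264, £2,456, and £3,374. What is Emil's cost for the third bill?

£540

Claim 1 (£264): all of it applies to the deductible. Patient pays £264; OOP now £264.
Claim 2 (£2,456): deductible takes £936, £1,520 remains; coinsurance £1,520 × 50% = £760. Cost to patient: £1,696. OOP to date £1,960.
Claim 3 (£3,374): 50% coinsurance on £3,374 = £1,687. OOP would hit £3,647 > £2,500, so the cap limits the patient to £2,500 − £1,960 = £540.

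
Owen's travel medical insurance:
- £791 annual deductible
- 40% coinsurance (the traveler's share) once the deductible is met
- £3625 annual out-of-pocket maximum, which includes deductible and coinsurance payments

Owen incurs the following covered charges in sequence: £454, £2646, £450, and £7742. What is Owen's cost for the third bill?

Bill 1, £454: all of it applies to the deductible. Cost to traveler: £454. OOP to date £454.
Bill 2, £2646: £337 finishes the deductible; £2309 goes to coinsurance; 40% of £2309 = £923.60. Traveler pays £1260.60; OOP now £1714.60.
Bill 3, £450: deductible met; 40% of £450 = £180. Cost to traveler: £180. OOP to date £1894.60.

£180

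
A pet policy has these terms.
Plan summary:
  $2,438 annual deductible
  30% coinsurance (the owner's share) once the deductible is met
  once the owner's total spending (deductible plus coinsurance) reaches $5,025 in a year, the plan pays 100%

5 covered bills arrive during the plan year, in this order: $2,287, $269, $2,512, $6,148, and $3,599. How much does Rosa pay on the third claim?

$753.60

Claim 1 ($2,287): fully absorbed by the deductible. Owner owes $2,287 (running OOP $2,287).
Claim 2 ($269): $151 to deductible, leaving $118; coinsurance $118 × 30% = $35.40. Cost to owner: $186.40. OOP to date $2,473.40.
Claim 3 ($2,512): deductible already satisfied, so owner's share is 30% × $2,512 = $753.60. Cost to owner: $753.60. OOP to date $3,227.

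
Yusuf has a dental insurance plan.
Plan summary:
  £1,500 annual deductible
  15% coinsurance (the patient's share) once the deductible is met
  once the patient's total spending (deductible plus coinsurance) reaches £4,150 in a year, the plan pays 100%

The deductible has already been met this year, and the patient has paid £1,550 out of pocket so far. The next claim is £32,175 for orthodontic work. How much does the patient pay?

The deductible is already satisfied, so the full bill goes to coinsurance.
Coinsurance: £32,175 × 15% = £4,826.25.
Year-to-date out-of-pocket would reach £1,550 + £4,826.25 = £6,376.25, above the £4,150 maximum, so the patient pays only £4,150 − £1,550 = £2,600.

£2,600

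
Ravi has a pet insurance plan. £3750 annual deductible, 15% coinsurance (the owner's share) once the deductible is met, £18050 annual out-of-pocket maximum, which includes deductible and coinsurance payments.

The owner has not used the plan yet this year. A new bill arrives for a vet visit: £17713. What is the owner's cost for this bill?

The full £3750 deductible is still open; £3750 of this bill applies to it.
That leaves £17713 − £3750 = £13963 for coinsurance.
15% of £13963 = £2094.45 falls to the owner.
Owner responsibility before any cap: £3750 + £2094.45 = £5844.45.
Total out-of-pocket so far would be £0 + £5844.45 = £5844.45, below the £18050 cap — no reduction.

£5844.45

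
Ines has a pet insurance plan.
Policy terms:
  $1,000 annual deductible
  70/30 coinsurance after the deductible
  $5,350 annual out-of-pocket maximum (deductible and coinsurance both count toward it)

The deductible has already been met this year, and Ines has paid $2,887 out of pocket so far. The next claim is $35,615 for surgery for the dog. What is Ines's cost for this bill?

$2,463

With the deductible met, the entire $35,615 is subject to coinsurance.
Coinsurance: $35,615 × 30% = $10,684.50.
Year-to-date out-of-pocket would reach $2,887 + $10,684.50 = $13,571.50, above the $5,350 maximum, so the owner pays only $5,350 − $2,887 = $2,463.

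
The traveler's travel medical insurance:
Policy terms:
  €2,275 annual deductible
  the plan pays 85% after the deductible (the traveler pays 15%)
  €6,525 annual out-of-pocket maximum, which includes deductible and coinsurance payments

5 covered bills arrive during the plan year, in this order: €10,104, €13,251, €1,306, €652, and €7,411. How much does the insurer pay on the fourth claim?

Claim 1 (€10,104): deductible takes €2,275, €7,829 remains; 15% of €7,829 = €1,174.35. Cost to traveler: €3,449.35. OOP to date €3,449.35. Plan pays €10,104 − €3,449.35 = €6,654.65.
Claim 2 (€13,251): deductible already satisfied, so traveler's share is 15% × €13,251 = €1,987.65. Cost to traveler: €1,987.65. OOP to date €5,437. Insurer: €13,251 − €1,987.65 = €11,263.35.
Claim 3 (€1,306): deductible met; 15% of €1,306 = €195.90. Cost to traveler: €195.90. OOP to date €5,632.90. Plan pays €1,306 − €195.90 = €1,110.10.
Claim 4 (€652): deductible met; 15% of €652 = €97.80. Traveler owes €97.80 (running OOP €5,730.70). Plan pays €652 − €97.80 = €554.20.

€554.20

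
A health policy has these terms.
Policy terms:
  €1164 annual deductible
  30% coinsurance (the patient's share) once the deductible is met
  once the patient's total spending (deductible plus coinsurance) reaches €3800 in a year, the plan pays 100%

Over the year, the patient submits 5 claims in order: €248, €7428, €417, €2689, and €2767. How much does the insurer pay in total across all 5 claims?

Claim 1 — €248: fully absorbed by the deductible. Patient owes €248 (running OOP €248). Insurer: €248 − €248 = €0.
Claim 2 — €7428: €916 to deductible, leaving €6512; 30% of €6512 = €1953.60. Patient owes €2869.60 (running OOP €3117.60). Insurer: €7428 − €2869.60 = €4558.40.
Claim 3 — €417: 30% coinsurance on €417 = €125.10. Patient owes €125.10 (running OOP €3242.70). Plan pays €417 − €125.10 = €291.90.
Claim 4 — €2689: deductible already satisfied, so patient's share is 30% × €2689 = €806.70. That would push OOP to €4049.40, over the €3800 cap, so patient pays €3800 − €3242.70 = €557.30. Insurer: €2689 − €557.30 = €2131.70.
Claim 5 — €2767: deductible already satisfied, so patient's share is 30% × €2767 = €830.10. OOP would hit €4630.10 > €3800, so the cap limits the patient to €3800 − €3800 = €0. Insurer: €2767 − €0 = €2767.
Insurer total: €0 + €4558.40 + €291.90 + €2131.70 + €2767 = €9749.

€9749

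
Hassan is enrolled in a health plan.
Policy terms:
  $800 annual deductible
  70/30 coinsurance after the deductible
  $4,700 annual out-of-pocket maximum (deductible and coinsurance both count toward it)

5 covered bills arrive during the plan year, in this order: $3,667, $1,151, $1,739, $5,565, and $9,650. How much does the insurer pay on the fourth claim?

Claim 1 — $3,667: $800 finishes the deductible; $2,867 goes to coinsurance; coinsurance $2,867 × 30% = $860.10. Cost to patient: $1,660.10. OOP to date $1,660.10. Plan pays $3,667 − $1,660.10 = $2,006.90.
Claim 2 — $1,151: deductible already satisfied, so patient's share is 30% × $1,151 = $345.30. Patient owes $345.30 (running OOP $2,005.40). Insurer: $1,151 − $345.30 = $805.70.
Claim 3 — $1,739: deductible met; 30% of $1,739 = $521.70. Cost to patient: $521.70. OOP to date $2,527.10. Plan pays $1,739 − $521.70 = $1,217.30.
Claim 4 — $5,565: deductible met; 30% of $5,565 = $1,669.50. Patient pays $1,669.50; OOP now $4,196.60. Insurer: $5,565 − $1,669.50 = $3,895.50.

$3,895.50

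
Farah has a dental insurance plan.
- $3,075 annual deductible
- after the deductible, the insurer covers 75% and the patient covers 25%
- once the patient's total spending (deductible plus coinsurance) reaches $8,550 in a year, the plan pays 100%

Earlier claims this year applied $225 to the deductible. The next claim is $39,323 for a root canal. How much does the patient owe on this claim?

$8,325

Deductible still to meet: $3,075 − $225 = $2,850.
That leaves $39,323 − $2,850 = $36,473 for coinsurance.
Coinsurance: $36,473 × 25% = $9,118.25.
So the patient owes $2,850 + $9,118.25 = $11,968.25 before any cap.
Year-to-date out-of-pocket would reach $225 + $11,968.25 = $12,193.25, above the $8,550 maximum, so the patient pays only $8,550 − $225 = $8,325.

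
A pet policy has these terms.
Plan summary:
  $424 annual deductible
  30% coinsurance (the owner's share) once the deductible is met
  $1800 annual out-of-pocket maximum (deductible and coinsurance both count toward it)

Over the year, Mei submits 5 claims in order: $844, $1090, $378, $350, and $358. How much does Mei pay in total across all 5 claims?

$1202.80

Claim 1 ($844): $424 finishes the deductible; $420 goes to coinsurance; 30% of $420 = $126. Owner pays $550; OOP now $550.
Claim 2 ($1090): 30% coinsurance on $1090 = $327. Cost to owner: $327. OOP to date $877.
Claim 3 ($378): deductible met; 30% of $378 = $113.40. Owner owes $113.40 (running OOP $990.40).
Claim 4 ($350): 30% coinsurance on $350 = $105. Cost to owner: $105. OOP to date $1095.40.
Claim 5 ($358): deductible met; 30% of $358 = $107.40. Owner owes $107.40 (running OOP $1202.80).
Summing the owner's payments: $550 + $327 + $113.40 + $105 + $107.40 = $1202.80.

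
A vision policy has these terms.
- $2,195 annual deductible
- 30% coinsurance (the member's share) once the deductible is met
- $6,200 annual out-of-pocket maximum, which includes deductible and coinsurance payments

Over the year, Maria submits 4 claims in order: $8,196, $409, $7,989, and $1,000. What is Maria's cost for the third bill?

#1 ($8,196): $2,195 to deductible, leaving $6,001; 30% of $6,001 = $1,800.30. Member owes $3,995.30 (running OOP $3,995.30).
#2 ($409): deductible met; 30% of $409 = $122.70. Member pays $122.70; OOP now $4,118.
#3 ($7,989): 30% coinsurance on $7,989 = $2,396.70. That would push OOP to $6,514.70, over the $6,200 cap, so member pays $6,200 − $4,118 = $2,082.

$2,082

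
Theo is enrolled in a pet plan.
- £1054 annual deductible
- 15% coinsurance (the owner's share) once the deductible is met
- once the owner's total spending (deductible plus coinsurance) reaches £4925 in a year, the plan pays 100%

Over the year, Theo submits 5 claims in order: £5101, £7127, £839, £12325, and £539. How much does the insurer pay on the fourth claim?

Bill 1, £5101: £1054 finishes the deductible; £4047 goes to coinsurance; 15% of £4047 = £607.05. Owner pays £1661.05; OOP now £1661.05. Plan pays £5101 − £1661.05 = £3439.95.
Bill 2, £7127: deductible met; 15% of £7127 = £1069.05. Owner pays £1069.05; OOP now £2730.10. Plan pays £7127 − £1069.05 = £6057.95.
Bill 3, £839: deductible met; 15% of £839 = £125.85. Cost to owner: £125.85. OOP to date £2855.95. Insurer: £839 − £125.85 = £713.15.
Bill 4, £12325: deductible met; 15% of £12325 = £1848.75. Owner pays £1848.75; OOP now £4704.70. Insurer: £12325 − £1848.75 = £10476.25.

£10476.25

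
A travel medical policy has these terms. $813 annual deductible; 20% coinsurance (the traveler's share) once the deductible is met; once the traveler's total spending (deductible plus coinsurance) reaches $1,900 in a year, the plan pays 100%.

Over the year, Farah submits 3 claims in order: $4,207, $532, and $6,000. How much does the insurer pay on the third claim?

$5,698.20

Bill 1, $4,207: $813 to deductible, leaving $3,394; 20% of $3,394 = $678.80. Traveler pays $1,491.80; OOP now $1,491.80. Insurer: $4,207 − $1,491.80 = $2,715.20.
Bill 2, $532: 20% coinsurance on $532 = $106.40. Traveler owes $106.40 (running OOP $1,598.20). Plan pays $532 − $106.40 = $425.60.
Bill 3, $6,000: 20% coinsurance on $6,000 = $1,200. OOP would hit $2,798.20 > $1,900, so the cap limits the traveler to $1,900 − $1,598.20 = $301.80. Insurer: $6,000 − $301.80 = $5,698.20.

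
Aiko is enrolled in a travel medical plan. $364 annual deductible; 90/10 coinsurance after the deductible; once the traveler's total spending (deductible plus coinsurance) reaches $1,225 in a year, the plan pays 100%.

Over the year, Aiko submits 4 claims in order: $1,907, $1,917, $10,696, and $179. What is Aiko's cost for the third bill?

Claim 1 — $1,907: deductible takes $364, $1,543 remains; 10% of $1,543 = $154.30. Traveler pays $518.30; OOP now $518.30.
Claim 2 — $1,917: 10% coinsurance on $1,917 = $191.70. Cost to traveler: $191.70. OOP to date $710.
Claim 3 — $10,696: deductible already satisfied, so traveler's share is 10% × $10,696 = $1,069.60. Adding that to $710 gives $1,779.60, past the $1,225 cap; traveler pays only $1,225 − $710 = $515.

$515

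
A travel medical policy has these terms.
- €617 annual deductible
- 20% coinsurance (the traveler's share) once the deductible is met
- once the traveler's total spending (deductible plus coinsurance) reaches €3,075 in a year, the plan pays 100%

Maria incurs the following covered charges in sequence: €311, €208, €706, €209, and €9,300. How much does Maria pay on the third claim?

€219.60

#1 (€311): entire amount goes to the deductible. Traveler pays €311; OOP now €311.
#2 (€208): all of it applies to the deductible. Cost to traveler: €208. OOP to date €519.
#3 (€706): €98 to deductible, leaving €608; traveler's 20% is €121.60. Traveler pays €219.60; OOP now €738.60.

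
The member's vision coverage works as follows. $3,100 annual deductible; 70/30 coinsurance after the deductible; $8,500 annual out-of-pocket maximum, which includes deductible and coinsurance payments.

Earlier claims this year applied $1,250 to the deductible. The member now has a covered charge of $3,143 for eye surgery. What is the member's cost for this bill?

$2,237.90

Remaining deductible: $3,100 − $1,250 = $1,850.
That leaves $3,143 − $1,850 = $1,293 for coinsurance.
Coinsurance: $1,293 × 30% = $387.90.
That puts the member's cost at $1,850 + $387.90 = $2,237.90 before any cap.
Year-to-date out-of-pocket becomes $1,250 + $2,237.90 = $3,487.90, still under the $8,500 maximum, so no cap applies.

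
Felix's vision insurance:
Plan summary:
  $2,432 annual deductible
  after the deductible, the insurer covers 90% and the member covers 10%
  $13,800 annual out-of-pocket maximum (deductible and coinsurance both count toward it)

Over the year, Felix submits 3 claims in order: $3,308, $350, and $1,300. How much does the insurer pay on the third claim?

$1,170

Claim 1 — $3,308: $2,432 to deductible, leaving $876; 10% of $876 = $87.60. Member owes $2,519.60 (running OOP $2,519.60). Plan pays $3,308 − $2,519.60 = $788.40.
Claim 2 — $350: 10% coinsurance on $350 = $35. Member owes $35 (running OOP $2,554.60). Plan pays $350 − $35 = $315.
Claim 3 — $1,300: deductible met; 10% of $1,300 = $130. Member pays $130; OOP now $2,684.60. Plan pays $1,300 − $130 = $1,170.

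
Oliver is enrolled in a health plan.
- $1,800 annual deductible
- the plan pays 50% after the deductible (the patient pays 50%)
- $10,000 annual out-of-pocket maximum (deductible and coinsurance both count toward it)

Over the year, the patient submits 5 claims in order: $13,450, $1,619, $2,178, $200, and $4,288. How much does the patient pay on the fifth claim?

Claim 1 — $13,450: $1,800 finishes the deductible; $11,650 goes to coinsurance; coinsurance $11,650 × 50% = $5,825. Patient owes $7,625 (running OOP $7,625).
Claim 2 — $1,619: deductible already satisfied, so patient's share is 50% × $1,619 = $809.50. Patient owes $809.50 (running OOP $8,434.50).
Claim 3 — $2,178: deductible already satisfied, so patient's share is 50% × $2,178 = $1,089. Patient pays $1,089; OOP now $9,523.50.
Claim 4 — $200: deductible already satisfied, so patient's share is 50% × $200 = $100. Patient owes $100 (running OOP $9,623.50).
Claim 5 — $4,288: deductible already satisfied, so patient's share is 50% × $4,288 = $2,144. Adding that to $9,623.50 gives $11,767.50, past the $10,000 cap; patient pays only $10,000 − $9,623.50 = $376.50.

$376.50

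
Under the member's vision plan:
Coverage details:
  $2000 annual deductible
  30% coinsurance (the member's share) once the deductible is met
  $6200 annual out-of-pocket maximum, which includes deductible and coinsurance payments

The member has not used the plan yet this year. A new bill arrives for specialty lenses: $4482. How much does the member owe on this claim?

The full $2000 deductible is still open; $2000 of this bill applies to it.
That leaves $4482 − $2000 = $2482 for coinsurance.
Coinsurance: $2482 × 30% = $744.60.
That puts the member's cost at $2000 + $744.60 = $2744.60 before any cap.
Cumulative spending $0 + $2744.60 = $2744.60 stays under the $6200 maximum.

$2744.60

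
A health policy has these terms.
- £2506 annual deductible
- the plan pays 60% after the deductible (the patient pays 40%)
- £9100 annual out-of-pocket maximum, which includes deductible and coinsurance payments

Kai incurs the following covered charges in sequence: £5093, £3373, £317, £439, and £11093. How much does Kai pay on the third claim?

Claim 1 — £5093: £2506 finishes the deductible; £2587 goes to coinsurance; coinsurance £2587 × 40% = £1034.80. Patient pays £3540.80; OOP now £3540.80.
Claim 2 — £3373: deductible already satisfied, so patient's share is 40% × £3373 = £1349.20. Patient owes £1349.20 (running OOP £4890).
Claim 3 — £317: 40% coinsurance on £317 = £126.80. Patient owes £126.80 (running OOP £5016.80).

£126.80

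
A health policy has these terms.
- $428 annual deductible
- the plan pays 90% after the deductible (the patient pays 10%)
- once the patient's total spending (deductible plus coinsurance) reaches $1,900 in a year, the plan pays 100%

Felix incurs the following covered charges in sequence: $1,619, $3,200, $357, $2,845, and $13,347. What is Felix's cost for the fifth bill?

Claim 1 — $1,619: $428 finishes the deductible; $1,191 goes to coinsurance; 10% of $1,191 = $119.10. Patient pays $547.10; OOP now $547.10.
Claim 2 — $3,200: deductible already satisfied, so patient's share is 10% × $3,200 = $320. Cost to patient: $320. OOP to date $867.10.
Claim 3 — $357: 10% coinsurance on $357 = $35.70. Patient pays $35.70; OOP now $902.80.
Claim 4 — $2,845: deductible already satisfied, so patient's share is 10% × $2,845 = $284.50. Cost to patient: $284.50. OOP to date $1,187.30.
Claim 5 — $13,347: 10% coinsurance on $13,347 = $1,334.70. OOP would hit $2,522 > $1,900, so the cap limits the patient to $1,900 − $1,187.30 = $712.70.

$712.70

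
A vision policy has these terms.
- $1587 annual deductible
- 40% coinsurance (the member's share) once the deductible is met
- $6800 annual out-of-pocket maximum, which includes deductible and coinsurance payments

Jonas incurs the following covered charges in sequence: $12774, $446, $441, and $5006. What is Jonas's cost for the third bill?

Claim 1 — $12774: $1587 finishes the deductible; $11187 goes to coinsurance; member's 40% is $4474.80. Member pays $6061.80; OOP now $6061.80.
Claim 2 — $446: deductible already satisfied, so member's share is 40% × $446 = $178.40. Cost to member: $178.40. OOP to date $6240.20.
Claim 3 — $441: deductible met; 40% of $441 = $176.40. Member owes $176.40 (running OOP $6416.60).

$176.40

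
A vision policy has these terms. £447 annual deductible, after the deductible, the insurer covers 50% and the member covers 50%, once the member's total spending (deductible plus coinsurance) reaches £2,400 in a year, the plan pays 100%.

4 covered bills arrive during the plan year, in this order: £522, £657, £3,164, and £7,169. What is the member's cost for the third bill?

£1,582

#1 (£522): deductible takes £447, £75 remains; 50% of £75 = £37.50. Member owes £484.50 (running OOP £484.50).
#2 (£657): deductible already satisfied, so member's share is 50% × £657 = £328.50. Member owes £328.50 (running OOP £813).
#3 (£3,164): 50% coinsurance on £3,164 = £1,582. Member pays £1,582; OOP now £2,395.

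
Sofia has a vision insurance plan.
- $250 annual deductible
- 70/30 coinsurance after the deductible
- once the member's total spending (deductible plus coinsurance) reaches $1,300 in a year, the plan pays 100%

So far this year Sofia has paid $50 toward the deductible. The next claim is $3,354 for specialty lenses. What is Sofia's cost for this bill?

$1,146.20

$50 of the $250 deductible is already met, leaving $200.
That leaves $3,354 − $200 = $3,154 for coinsurance.
30% of $3,154 = $946.20 falls to the member.
So the member owes $200 + $946.20 = $1,146.20 before any cap.
Year-to-date out-of-pocket becomes $50 + $1,146.20 = $1,196.20, still under the $1,300 maximum, so no cap applies.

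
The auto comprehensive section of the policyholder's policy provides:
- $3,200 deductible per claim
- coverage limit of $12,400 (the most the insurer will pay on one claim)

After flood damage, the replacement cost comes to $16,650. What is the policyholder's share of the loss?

After the deductible, $16,650 − $3,200 = $13,450 remains.
The $12,400 per-incident cap binds; insurer pays $12,400.
Policyholder's share is the uncovered remainder: $16,650 − $12,400 = $4,250.

$4,250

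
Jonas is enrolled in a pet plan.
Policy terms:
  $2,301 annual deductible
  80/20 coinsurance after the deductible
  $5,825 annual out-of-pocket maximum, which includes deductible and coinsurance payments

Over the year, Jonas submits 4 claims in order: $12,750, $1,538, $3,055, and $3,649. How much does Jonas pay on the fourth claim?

Bill 1, $12,750: deductible takes $2,301, $10,449 remains; 20% of $10,449 = $2,089.80. Cost to owner: $4,390.80. OOP to date $4,390.80.
Bill 2, $1,538: deductible already satisfied, so owner's share is 20% × $1,538 = $307.60. Owner owes $307.60 (running OOP $4,698.40).
Bill 3, $3,055: deductible met; 20% of $3,055 = $611. Owner owes $611 (running OOP $5,309.40).
Bill 4, $3,649: deductible met; 20% of $3,649 = $729.80. That would push OOP to $6,039.20, over the $5,825 cap, so owner pays $5,825 − $5,309.40 = $515.60.

$515.60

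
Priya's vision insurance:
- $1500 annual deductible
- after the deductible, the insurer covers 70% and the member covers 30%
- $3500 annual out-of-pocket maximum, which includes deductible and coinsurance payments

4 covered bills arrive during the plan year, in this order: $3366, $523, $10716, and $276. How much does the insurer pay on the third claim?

$9432.70

Claim 1 ($3366): $1500 to deductible, leaving $1866; 30% of $1866 = $559.80. Member owes $2059.80 (running OOP $2059.80). Insurer: $3366 − $2059.80 = $1306.20.
Claim 2 ($523): 30% coinsurance on $523 = $156.90. Cost to member: $156.90. OOP to date $2216.70. Plan pays $523 − $156.90 = $366.10.
Claim 3 ($10716): deductible met; 30% of $10716 = $3214.80. That would push OOP to $5431.50, over the $3500 cap, so member pays $3500 − $2216.70 = $1283.30. Plan pays $10716 − $1283.30 = $9432.70.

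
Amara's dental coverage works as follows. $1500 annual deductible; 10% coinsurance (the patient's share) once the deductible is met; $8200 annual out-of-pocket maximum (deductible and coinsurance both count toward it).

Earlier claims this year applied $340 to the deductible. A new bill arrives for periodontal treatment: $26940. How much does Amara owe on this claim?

Remaining deductible: $1500 − $340 = $1160.
After the $1160 deductible portion, $26940 − $1160 = $25780 is subject to coinsurance.
10% of $25780 = $2578 falls to the patient.
So the patient owes $1160 + $2578 = $3738 before any cap.
Cumulative spending $340 + $3738 = $4078 stays under the $8200 maximum.

$3738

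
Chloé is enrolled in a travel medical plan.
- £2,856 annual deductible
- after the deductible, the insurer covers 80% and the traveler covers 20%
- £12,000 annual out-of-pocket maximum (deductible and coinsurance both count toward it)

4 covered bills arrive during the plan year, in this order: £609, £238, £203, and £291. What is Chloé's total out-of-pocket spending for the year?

£1,341

Claim 1 — £609: all of it applies to the deductible. Traveler pays £609; OOP now £609.
Claim 2 — £238: all of it applies to the deductible. Cost to traveler: £238. OOP to date £847.
Claim 3 — £203: fully absorbed by the deductible. Cost to traveler: £203. OOP to date £1,050.
Claim 4 — £291: entire amount goes to the deductible. Cost to traveler: £291. OOP to date £1,341.
Total paid by the traveler: £609 + £238 + £203 + £291 = £1,341.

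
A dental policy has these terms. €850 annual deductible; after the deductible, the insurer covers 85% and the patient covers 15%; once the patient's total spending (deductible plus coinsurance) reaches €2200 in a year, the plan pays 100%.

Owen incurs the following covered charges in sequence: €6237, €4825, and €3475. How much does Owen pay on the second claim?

#1 (€6237): deductible takes €850, €5387 remains; 15% of €5387 = €808.05. Patient pays €1658.05; OOP now €1658.05.
#2 (€4825): deductible already satisfied, so patient's share is 15% × €4825 = €723.75. Adding that to €1658.05 gives €2381.80, past the €2200 cap; patient pays only €2200 − €1658.05 = €541.95.

€541.95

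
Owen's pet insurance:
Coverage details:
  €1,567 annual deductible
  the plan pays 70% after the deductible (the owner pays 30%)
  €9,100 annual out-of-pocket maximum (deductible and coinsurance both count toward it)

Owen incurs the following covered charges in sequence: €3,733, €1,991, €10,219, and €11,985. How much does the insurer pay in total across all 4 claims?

Claim 1 (€3,733): €1,567 to deductible, leaving €2,166; 30% of €2,166 = €649.80. Owner pays €2,216.80; OOP now €2,216.80. Plan pays €3,733 − €2,216.80 = €1,516.20.
Claim 2 (€1,991): 30% coinsurance on €1,991 = €597.30. Owner owes €597.30 (running OOP €2,814.10). Plan pays €1,991 − €597.30 = €1,393.70.
Claim 3 (€10,219): deductible already satisfied, so owner's share is 30% × €10,219 = €3,065.70. Owner pays €3,065.70; OOP now €5,879.80. Insurer: €10,219 − €3,065.70 = €7,153.30.
Claim 4 (€11,985): deductible already satisfied, so owner's share is 30% × €11,985 = €3,595.50. Adding that to €5,879.80 gives €9,475.30, past the €9,100 cap; owner pays only €9,100 − €5,879.80 = €3,220.20. Plan pays €11,985 − €3,220.20 = €8,764.80.
Insurer total: €1,516.20 + €1,393.70 + €7,153.30 + €8,764.80 = €18,828.

€18,828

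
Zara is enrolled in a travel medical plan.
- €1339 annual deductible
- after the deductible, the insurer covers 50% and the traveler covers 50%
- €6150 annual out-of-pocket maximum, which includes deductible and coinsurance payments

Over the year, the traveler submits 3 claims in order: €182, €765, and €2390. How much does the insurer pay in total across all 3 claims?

€999

#1 (€182): entire amount goes to the deductible. Traveler owes €182 (running OOP €182). Insurer: €182 − €182 = €0.
#2 (€765): all of it applies to the deductible. Cost to traveler: €765. OOP to date €947. Plan pays €765 − €765 = €0.
#3 (€2390): €392 finishes the deductible; €1998 goes to coinsurance; traveler's 50% is €999. Cost to traveler: €1391. OOP to date €2338. Plan pays €2390 − €1391 = €999.
Insurer total: €0 + €0 + €999 = €999.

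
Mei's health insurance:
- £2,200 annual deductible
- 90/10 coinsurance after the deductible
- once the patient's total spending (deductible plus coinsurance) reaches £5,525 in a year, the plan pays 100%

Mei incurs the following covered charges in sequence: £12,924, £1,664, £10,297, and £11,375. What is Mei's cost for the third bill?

£1,029.70

Claim 1 — £12,924: £2,200 finishes the deductible; £10,724 goes to coinsurance; 10% of £10,724 = £1,072.40. Patient pays £3,272.40; OOP now £3,272.40.
Claim 2 — £1,664: deductible met; 10% of £1,664 = £166.40. Patient owes £166.40 (running OOP £3,438.80).
Claim 3 — £10,297: deductible already satisfied, so patient's share is 10% × £10,297 = £1,029.70. Patient owes £1,029.70 (running OOP £4,468.50).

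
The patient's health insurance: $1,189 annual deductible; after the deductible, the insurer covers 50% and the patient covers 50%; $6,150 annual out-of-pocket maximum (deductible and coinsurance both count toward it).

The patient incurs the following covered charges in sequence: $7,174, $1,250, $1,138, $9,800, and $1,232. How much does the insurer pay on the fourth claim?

Claim 1 ($7,174): deductible takes $1,189, $5,985 remains; 50% of $5,985 = $2,992.50. Patient pays $4,181.50; OOP now $4,181.50. Insurer: $7,174 − $4,181.50 = $2,992.50.
Claim 2 ($1,250): 50% coinsurance on $1,250 = $625. Patient owes $625 (running OOP $4,806.50). Plan pays $1,250 − $625 = $625.
Claim 3 ($1,138): 50% coinsurance on $1,138 = $569. Cost to patient: $569. OOP to date $5,375.50. Insurer: $1,138 − $569 = $569.
Claim 4 ($9,800): deductible already satisfied, so patient's share is 50% × $9,800 = $4,900. Adding that to $5,375.50 gives $10,275.50, past the $6,150 cap; patient pays only $6,150 − $5,375.50 = $774.50. Insurer: $9,800 − $774.50 = $9,025.50.

$9,025.50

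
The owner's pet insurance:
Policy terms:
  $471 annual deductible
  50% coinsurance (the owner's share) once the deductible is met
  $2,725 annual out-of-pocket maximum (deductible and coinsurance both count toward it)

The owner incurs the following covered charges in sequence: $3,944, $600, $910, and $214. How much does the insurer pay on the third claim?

$692.50

Claim 1 ($3,944): $471 to deductible, leaving $3,473; coinsurance $3,473 × 50% = $1,736.50. Cost to owner: $2,207.50. OOP to date $2,207.50. Plan pays $3,944 − $2,207.50 = $1,736.50.
Claim 2 ($600): 50% coinsurance on $600 = $300. Owner pays $300; OOP now $2,507.50. Plan pays $600 − $300 = $300.
Claim 3 ($910): 50% coinsurance on $910 = $455. That would push OOP to $2,962.50, over the $2,725 cap, so owner pays $2,725 − $2,507.50 = $217.50. Insurer: $910 − $217.50 = $692.50.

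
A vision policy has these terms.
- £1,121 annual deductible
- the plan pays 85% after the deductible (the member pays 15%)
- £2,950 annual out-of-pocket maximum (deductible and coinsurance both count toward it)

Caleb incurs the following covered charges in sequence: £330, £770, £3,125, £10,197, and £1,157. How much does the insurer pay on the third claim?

£2,638.40

Claim 1 (£330): all of it applies to the deductible. Member pays £330; OOP now £330. Plan pays £330 − £330 = £0.
Claim 2 (£770): all of it applies to the deductible. Member owes £770 (running OOP £1,100). Insurer: £770 − £770 = £0.
Claim 3 (£3,125): £21 finishes the deductible; £3,104 goes to coinsurance; member's 15% is £465.60. Member pays £486.60; OOP now £1,586.60. Insurer: £3,125 − £486.60 = £2,638.40.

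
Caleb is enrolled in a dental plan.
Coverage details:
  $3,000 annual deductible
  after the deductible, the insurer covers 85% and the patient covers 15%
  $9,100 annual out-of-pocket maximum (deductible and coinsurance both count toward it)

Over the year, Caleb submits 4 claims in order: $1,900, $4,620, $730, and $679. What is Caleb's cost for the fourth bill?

#1 ($1,900): all of it applies to the deductible. Cost to patient: $1,900. OOP to date $1,900.
#2 ($4,620): $1,100 finishes the deductible; $3,520 goes to coinsurance; coinsurance $3,520 × 15% = $528. Patient owes $1,628 (running OOP $3,528).
#3 ($730): deductible met; 15% of $730 = $109.50. Patient owes $109.50 (running OOP $3,637.50).
#4 ($679): 15% coinsurance on $679 = $101.85. Cost to patient: $101.85. OOP to date $3,739.35.

$101.85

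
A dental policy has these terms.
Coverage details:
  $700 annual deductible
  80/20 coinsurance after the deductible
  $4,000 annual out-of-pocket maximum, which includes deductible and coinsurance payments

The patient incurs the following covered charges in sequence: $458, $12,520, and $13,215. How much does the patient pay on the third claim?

Claim 1 ($458): fully absorbed by the deductible. Patient pays $458; OOP now $458.
Claim 2 ($12,520): $242 to deductible, leaving $12,278; 20% of $12,278 = $2,455.60. Patient owes $2,697.60 (running OOP $3,155.60).
Claim 3 ($13,215): 20% coinsurance on $13,215 = $2,643. Adding that to $3,155.60 gives $5,798.60, past the $4,000 cap; patient pays only $4,000 − $3,155.60 = $844.40.

$844.40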